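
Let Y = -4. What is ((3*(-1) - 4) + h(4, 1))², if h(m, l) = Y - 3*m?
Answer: 529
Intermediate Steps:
h(m, l) = -4 - 3*m
((3*(-1) - 4) + h(4, 1))² = ((3*(-1) - 4) + (-4 - 3*4))² = ((-3 - 4) + (-4 - 12))² = (-7 - 16)² = (-23)² = 529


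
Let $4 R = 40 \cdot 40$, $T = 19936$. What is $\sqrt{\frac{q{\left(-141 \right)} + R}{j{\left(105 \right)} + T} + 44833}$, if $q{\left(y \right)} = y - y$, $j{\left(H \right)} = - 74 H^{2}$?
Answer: $\frac{\sqrt{7100191991380817}}{397957} \approx 211.74$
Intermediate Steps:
$q{\left(y \right)} = 0$
$R = 400$ ($R = \frac{40 \cdot 40}{4} = \frac{1}{4} \cdot 1600 = 400$)
$\sqrt{\frac{q{\left(-141 \right)} + R}{j{\left(105 \right)} + T} + 44833} = \sqrt{\frac{0 + 400}{- 74 \cdot 105^{2} + 19936} + 44833} = \sqrt{\frac{400}{\left(-74\right) 11025 + 19936} + 44833} = \sqrt{\frac{400}{-815850 + 19936} + 44833} = \sqrt{\frac{400}{-795914} + 44833} = \sqrt{400 \left(- \frac{1}{795914}\right) + 44833} = \sqrt{- \frac{200}{397957} + 44833} = \sqrt{\frac{17841605981}{397957}} = \frac{\sqrt{7100191991380817}}{397957}$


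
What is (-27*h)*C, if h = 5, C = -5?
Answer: 675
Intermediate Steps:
(-27*h)*C = -27*5*(-5) = -135*(-5) = 675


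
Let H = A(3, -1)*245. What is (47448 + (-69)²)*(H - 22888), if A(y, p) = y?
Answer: -1156585977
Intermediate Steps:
H = 735 (H = 3*245 = 735)
(47448 + (-69)²)*(H - 22888) = (47448 + (-69)²)*(735 - 22888) = (47448 + 4761)*(-22153) = 52209*(-22153) = -1156585977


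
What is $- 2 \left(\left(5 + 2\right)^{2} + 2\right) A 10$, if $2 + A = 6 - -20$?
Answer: $-24480$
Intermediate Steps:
$A = 24$ ($A = -2 + \left(6 - -20\right) = -2 + \left(6 + 20\right) = -2 + 26 = 24$)
$- 2 \left(\left(5 + 2\right)^{2} + 2\right) A 10 = - 2 \left(\left(5 + 2\right)^{2} + 2\right) 24 \cdot 10 = - 2 \left(7^{2} + 2\right) 24 \cdot 10 = - 2 \left(49 + 2\right) 24 \cdot 10 = \left(-2\right) 51 \cdot 24 \cdot 10 = \left(-102\right) 24 \cdot 10 = \left(-2448\right) 10 = -24480$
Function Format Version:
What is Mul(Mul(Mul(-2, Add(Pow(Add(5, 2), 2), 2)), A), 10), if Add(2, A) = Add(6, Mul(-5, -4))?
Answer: -24480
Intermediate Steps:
A = 24 (A = Add(-2, Add(6, Mul(-5, -4))) = Add(-2, Add(6, 20)) = Add(-2, 26) = 24)
Mul(Mul(Mul(-2, Add(Pow(Add(5, 2), 2), 2)), A), 10) = Mul(Mul(Mul(-2, Add(Pow(Add(5, 2), 2), 2)), 24), 10) = Mul(Mul(Mul(-2, Add(Pow(7, 2), 2)), 24), 10) = Mul(Mul(Mul(-2, Add(49, 2)), 24), 10) = Mul(Mul(Mul(-2, 51), 24), 10) = Mul(Mul(-102, 24), 10) = Mul(-2448, 10) = -24480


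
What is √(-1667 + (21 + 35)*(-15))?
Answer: I*√2507 ≈ 50.07*I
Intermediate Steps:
√(-1667 + (21 + 35)*(-15)) = √(-1667 + 56*(-15)) = √(-1667 - 840) = √(-2507) = I*√2507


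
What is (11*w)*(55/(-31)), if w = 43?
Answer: -26015/31 ≈ -839.19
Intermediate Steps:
(11*w)*(55/(-31)) = (11*43)*(55/(-31)) = 473*(55*(-1/31)) = 473*(-55/31) = -26015/31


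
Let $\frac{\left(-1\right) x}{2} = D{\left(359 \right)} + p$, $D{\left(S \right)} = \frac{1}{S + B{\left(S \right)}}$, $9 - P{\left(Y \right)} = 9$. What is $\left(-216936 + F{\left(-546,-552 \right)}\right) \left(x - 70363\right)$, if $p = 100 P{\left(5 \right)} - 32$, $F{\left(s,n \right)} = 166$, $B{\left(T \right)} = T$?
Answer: $\frac{5470698625340}{359} \approx 1.5239 \cdot 10^{10}$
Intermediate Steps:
$P{\left(Y \right)} = 0$ ($P{\left(Y \right)} = 9 - 9 = 0$)
$D{\left(S \right)} = \frac{1}{2 S}$ ($D{\left(S \right)} = \frac{1}{S + S} = \frac{1}{2 S}$)
$p = -32$ ($p = 100 \cdot 0 - 32 = 0 - 32 = -32$)
$x = \frac{22975}{359}$ ($x = - 2 \left(\frac{1}{2 \cdot 359} - 32\right) = - 2 \left(\frac{1}{2} \cdot \frac{1}{359} - 32\right) = - 2 \left(\frac{1}{718} - 32\right) = \left(-2\right) \left(- \frac{22975}{718}\right) = \frac{22975}{359} \approx 63.997$)
$\left(-216936 + F{\left(-546,-552 \right)}\right) \left(x - 70363\right) = \left(-216936 + 166\right) \left(\frac{22975}{359} - 70363\right) = \left(-216770\right) \left(- \frac{25237342}{359}\right) = \frac{5470698625340}{359}$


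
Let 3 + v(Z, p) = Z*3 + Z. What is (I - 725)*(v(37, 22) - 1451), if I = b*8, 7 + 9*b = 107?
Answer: 7476850/9 ≈ 8.3076e+5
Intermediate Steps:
b = 100/9 (b = -7/9 + (⅑)*107 = -7/9 + 107/9 = 100/9 ≈ 11.111)
v(Z, p) = -3 + 4*Z (v(Z, p) = -3 + (Z*3 + Z) = -3 + (3*Z + Z) = -3 + 4*Z)
I = 800/9 (I = (100/9)*8 = 800/9 ≈ 88.889)
(I - 725)*(v(37, 22) - 1451) = (800/9 - 725)*((-3 + 4*37) - 1451) = -5725*((-3 + 148) - 1451)/9 = -5725*(145 - 1451)/9 = -5725/9*(-1306) = 7476850/9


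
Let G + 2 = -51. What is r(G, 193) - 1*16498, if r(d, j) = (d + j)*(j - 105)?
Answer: -4178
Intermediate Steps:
G = -53 (G = -2 - 51 = -53)
r(d, j) = (-105 + j)*(d + j) (r(d, j) = (d + j)*(-105 + j) = (-105 + j)*(d + j))
r(G, 193) - 1*16498 = (193**2 - 105*(-53) - 105*193 - 53*193) - 1*16498 = (37249 + 5565 - 20265 - 10229) - 16498 = 12320 - 16498 = -4178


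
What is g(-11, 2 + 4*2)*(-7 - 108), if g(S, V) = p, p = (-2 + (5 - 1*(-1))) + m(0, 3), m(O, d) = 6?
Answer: -1150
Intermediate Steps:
p = 10 (p = (-2 + (5 - 1*(-1))) + 6 = (-2 + (5 + 1)) + 6 = (-2 + 6) + 6 = 4 + 6 = 10)
g(S, V) = 10
g(-11, 2 + 4*2)*(-7 - 108) = 10*(-7 - 108) = 10*(-115) = -1150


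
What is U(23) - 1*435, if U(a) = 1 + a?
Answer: -411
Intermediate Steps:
U(23) - 1*435 = (1 + 23) - 1*435 = 24 - 435 = -411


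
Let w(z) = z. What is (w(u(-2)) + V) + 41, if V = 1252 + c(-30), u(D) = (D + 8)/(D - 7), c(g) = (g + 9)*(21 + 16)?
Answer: 1546/3 ≈ 515.33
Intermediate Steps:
c(g) = 333 + 37*g (c(g) = (9 + g)*37 = 333 + 37*g)
u(D) = (8 + D)/(-7 + D)
V = 475 (V = 1252 + (333 + 37*(-30)) = 1252 + (333 - 1110) = 1252 - 777 = 475)
(w(u(-2)) + V) + 41 = ((8 - 2)/(-7 - 2) + 475) + 41 = (6/(-9) + 475) + 41 = (-⅑*6 + 475) + 41 = (-⅔ + 475) + 41 = 1423/3 + 41 = 1546/3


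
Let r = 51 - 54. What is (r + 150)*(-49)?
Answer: -7203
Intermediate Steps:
r = -3
(r + 150)*(-49) = (-3 + 150)*(-49) = 147*(-49) = -7203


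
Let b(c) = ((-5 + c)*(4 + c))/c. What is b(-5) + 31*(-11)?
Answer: -343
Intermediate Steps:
b(c) = (-5 + c)*(4 + c)/c
b(-5) + 31*(-11) = (-1 - 5 - 20/(-5)) + 31*(-11) = (-1 - 5 - 20*(-⅕)) - 341 = (-1 - 5 + 4) - 341 = -2 - 341 = -343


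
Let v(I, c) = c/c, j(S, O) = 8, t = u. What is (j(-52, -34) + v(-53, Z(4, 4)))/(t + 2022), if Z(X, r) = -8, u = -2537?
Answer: -9/515 ≈ -0.017476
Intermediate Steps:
t = -2537
v(I, c) = 1
(j(-52, -34) + v(-53, Z(4, 4)))/(t + 2022) = (8 + 1)/(-2537 + 2022) = 9/(-515) = 9*(-1/515) = -9/515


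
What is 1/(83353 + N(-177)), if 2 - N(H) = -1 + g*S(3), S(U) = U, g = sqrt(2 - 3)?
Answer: 83356/6948222745 + 3*I/6948222745 ≈ 1.1997e-5 + 4.3176e-10*I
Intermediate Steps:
g = I (g = sqrt(-1) = I ≈ 1.0*I)
N(H) = 3 - 3*I (N(H) = 2 - (-1 + I*3) = 2 - (-1 + 3*I) = 2 + (1 - 3*I) = 3 - 3*I)
1/(83353 + N(-177)) = 1/(83353 + (3 - 3*I)) = 1/(83356 - 3*I) = (83356 + 3*I)/6948222745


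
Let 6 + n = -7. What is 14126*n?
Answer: -183638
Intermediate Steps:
n = -13 (n = -6 - 7 = -13)
14126*n = 14126*(-13) = -183638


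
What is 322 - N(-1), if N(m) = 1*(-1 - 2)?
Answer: 325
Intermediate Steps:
N(m) = -3 (N(m) = 1*(-3) = -3)
322 - N(-1) = 322 - 1*(-3) = 322 + 3 = 325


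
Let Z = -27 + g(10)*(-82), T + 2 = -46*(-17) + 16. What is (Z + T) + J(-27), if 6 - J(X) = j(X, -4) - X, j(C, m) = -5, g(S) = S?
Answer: -67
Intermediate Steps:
T = 796 (T = -2 + (-46*(-17) + 16) = -2 + (782 + 16) = -2 + 798 = 796)
J(X) = 11 + X (J(X) = 6 - (-5 - X) = 6 + (5 + X) = 11 + X)
Z = -847 (Z = -27 + 10*(-82) = -27 - 820 = -847)
(Z + T) + J(-27) = (-847 + 796) + (11 - 27) = -51 - 16 = -67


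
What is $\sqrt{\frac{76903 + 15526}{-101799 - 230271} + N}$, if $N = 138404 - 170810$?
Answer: $\frac{i \sqrt{3573456026567430}}{332070} \approx 180.02 i$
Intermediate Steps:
$N = -32406$
$\sqrt{\frac{76903 + 15526}{-101799 - 230271} + N} = \sqrt{\frac{76903 + 15526}{-101799 - 230271} - 32406} = \sqrt{\frac{92429}{-332070} - 32406} = \sqrt{92429 \left(- \frac{1}{332070}\right) - 32406} = \sqrt{- \frac{92429}{332070} - 32406} = \sqrt{- \frac{10761152849}{332070}} = \frac{i \sqrt{3573456026567430}}{332070}$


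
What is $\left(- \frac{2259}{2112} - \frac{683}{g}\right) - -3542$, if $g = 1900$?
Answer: $\frac{1183966917}{334400} \approx 3540.6$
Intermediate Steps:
$\left(- \frac{2259}{2112} - \frac{683}{g}\right) - -3542 = \left(- \frac{2259}{2112} - \frac{683}{1900}\right) - -3542 = \left(\left(-2259\right) \frac{1}{2112} - \frac{683}{1900}\right) + 3542 = \left(- \frac{753}{704} - \frac{683}{1900}\right) + 3542 = - \frac{477883}{334400} + 3542 = \frac{1183966917}{334400}$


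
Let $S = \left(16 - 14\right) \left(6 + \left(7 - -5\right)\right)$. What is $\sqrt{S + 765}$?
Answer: $3 \sqrt{89} \approx 28.302$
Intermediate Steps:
$S = 36$ ($S = 2 \left(6 + \left(7 + 5\right)\right) = 2 \left(6 + 12\right) = 2 \cdot 18 = 36$)
$\sqrt{S + 765} = \sqrt{36 + 765} = \sqrt{801} = 3 \sqrt{89}$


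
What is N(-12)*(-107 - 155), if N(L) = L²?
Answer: -37728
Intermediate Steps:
N(-12)*(-107 - 155) = (-12)²*(-107 - 155) = 144*(-262) = -37728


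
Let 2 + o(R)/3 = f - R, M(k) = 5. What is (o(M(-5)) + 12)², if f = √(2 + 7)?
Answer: 0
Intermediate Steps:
f = 3 (f = √9 = 3)
o(R) = 3 - 3*R (o(R) = -6 + 3*(3 - R) = -6 + (9 - 3*R) = 3 - 3*R)
(o(M(-5)) + 12)² = ((3 - 3*5) + 12)² = ((3 - 15) + 12)² = (-12 + 12)² = 0² = 0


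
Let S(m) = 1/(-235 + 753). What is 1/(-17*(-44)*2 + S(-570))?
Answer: 518/774929 ≈ 0.00066845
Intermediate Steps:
S(m) = 1/518
1/(-17*(-44)*2 + S(-570)) = 1/(-17*(-44)*2 + 1/518) = 1/(748*2 + 1/518) = 1/(1496 + 1/518) = 1/(774929/518) = 518/774929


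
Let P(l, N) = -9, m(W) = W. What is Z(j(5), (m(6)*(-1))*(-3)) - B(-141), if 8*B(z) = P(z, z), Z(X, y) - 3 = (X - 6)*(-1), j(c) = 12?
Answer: -15/8 ≈ -1.8750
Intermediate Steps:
Z(X, y) = 9 - X (Z(X, y) = 3 + (X - 6)*(-1) = 3 + (-6 + X)*(-1) = 3 + (6 - X) = 9 - X)
B(z) = -9/8 (B(z) = (⅛)*(-9) = -9/8)
Z(j(5), (m(6)*(-1))*(-3)) - B(-141) = (9 - 1*12) - 1*(-9/8) = (9 - 12) + 9/8 = -3 + 9/8 = -15/8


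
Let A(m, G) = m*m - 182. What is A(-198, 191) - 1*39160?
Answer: -138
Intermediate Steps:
A(m, G) = -182 + m**2 (A(m, G) = m**2 - 182 = -182 + m**2)
A(-198, 191) - 1*39160 = (-182 + (-198)**2) - 1*39160 = (-182 + 39204) - 39160 = 39022 - 39160 = -138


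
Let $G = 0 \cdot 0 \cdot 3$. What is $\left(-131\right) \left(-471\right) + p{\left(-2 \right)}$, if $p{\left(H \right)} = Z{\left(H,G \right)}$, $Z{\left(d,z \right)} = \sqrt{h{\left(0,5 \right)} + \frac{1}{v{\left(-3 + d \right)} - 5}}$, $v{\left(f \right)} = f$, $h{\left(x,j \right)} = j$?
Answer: $61701 + \frac{7 \sqrt{10}}{10} \approx 61703.0$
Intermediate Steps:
$G = 0$ ($G = 0 \cdot 3 = 0$)
$Z{\left(d,z \right)} = \sqrt{5 + \frac{1}{-8 + d}}$ ($Z{\left(d,z \right)} = \sqrt{5 + \frac{1}{\left(-3 + d\right) - 5}} = \sqrt{5 + \frac{1}{-8 + d}}$)
$p{\left(H \right)} = \sqrt{\frac{-39 + 5 H}{-8 + H}}$
$\left(-131\right) \left(-471\right) + p{\left(-2 \right)} = \left(-131\right) \left(-471\right) + \sqrt{\frac{-39 + 5 \left(-2\right)}{-8 - 2}} = 61701 + \sqrt{\frac{-39 - 10}{-10}} = 61701 + \sqrt{\left(- \frac{1}{10}\right) \left(-49\right)} = 61701 + \sqrt{\frac{49}{10}} = 61701 + \frac{7 \sqrt{10}}{10}$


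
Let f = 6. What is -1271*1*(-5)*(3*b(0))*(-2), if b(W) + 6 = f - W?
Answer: 0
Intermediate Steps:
b(W) = -W (b(W) = -6 + (6 - W) = -W)
-1271*1*(-5)*(3*b(0))*(-2) = -1271*1*(-5)*(3*(-1*0))*(-2) = -(-6355)*(3*0)*(-2) = -(-6355)*0*(-2) = -(-6355)*0 = -1271*0 = 0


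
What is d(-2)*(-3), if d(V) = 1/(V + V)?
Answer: ¾ ≈ 0.75000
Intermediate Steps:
d(V) = 1/(2*V)
d(-2)*(-3) = ((½)/(-2))*(-3) = ((½)*(-½))*(-3) = -¼*(-3) = ¾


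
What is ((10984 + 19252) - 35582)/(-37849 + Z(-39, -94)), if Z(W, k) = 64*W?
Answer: 5346/40345 ≈ 0.13251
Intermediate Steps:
((10984 + 19252) - 35582)/(-37849 + Z(-39, -94)) = ((10984 + 19252) - 35582)/(-37849 + 64*(-39)) = (30236 - 35582)/(-37849 - 2496) = -5346/(-40345) = -5346*(-1/40345) = 5346/40345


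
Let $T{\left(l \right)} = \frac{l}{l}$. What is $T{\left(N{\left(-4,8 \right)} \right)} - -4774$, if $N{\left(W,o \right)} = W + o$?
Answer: $4775$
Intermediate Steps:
$T{\left(l \right)} = 1$
$T{\left(N{\left(-4,8 \right)} \right)} - -4774 = 1 - -4774 = 1 + 4774 = 4775$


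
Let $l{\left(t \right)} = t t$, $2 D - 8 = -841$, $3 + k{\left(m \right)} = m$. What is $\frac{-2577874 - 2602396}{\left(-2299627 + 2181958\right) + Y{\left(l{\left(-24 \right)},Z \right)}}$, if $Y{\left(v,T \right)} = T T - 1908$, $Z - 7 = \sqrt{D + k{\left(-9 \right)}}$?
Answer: $\frac{2485628233020}{57558583513} + \frac{145047560 i \sqrt{1714}}{57558583513} \approx 43.184 + 0.10433 i$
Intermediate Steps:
$k{\left(m \right)} = -3 + m$
$D = - \frac{833}{2}$ ($D = 4 + \frac{1}{2} \left(-841\right) = 4 - \frac{841}{2} = - \frac{833}{2} \approx -416.5$)
$Z = 7 + \frac{i \sqrt{1714}}{2}$ ($Z = 7 + \sqrt{- \frac{833}{2} - 12} = 7 + \sqrt{- \frac{857}{2}} = 7 + \frac{i \sqrt{1714}}{2} \approx 7.0 + 20.7 i$)
$l{\left(t \right)} = t^{2}$
$Y{\left(v,T \right)} = -1908 + T^{2}$ ($Y{\left(v,T \right)} = T^{2} - 1908 = -1908 + T^{2}$)
$\frac{-2577874 - 2602396}{\left(-2299627 + 2181958\right) + Y{\left(l{\left(-24 \right)},Z \right)}} = \frac{-2577874 - 2602396}{\left(-2299627 + 2181958\right) - \left(1908 - \left(7 + \frac{i \sqrt{1714}}{2}\right)^{2}\right)} = - \frac{5180270}{-117669 - \left(1908 - \left(7 + \frac{i \sqrt{1714}}{2}\right)^{2}\right)} = - \frac{5180270}{-119577 + \left(7 + \frac{i \sqrt{1714}}{2}\right)^{2}}$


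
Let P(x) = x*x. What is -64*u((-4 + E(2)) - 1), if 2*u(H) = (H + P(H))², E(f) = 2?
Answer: -1152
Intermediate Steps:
P(x) = x²
u(H) = (H + H²)²/2
-64*u((-4 + E(2)) - 1) = -32*((-4 + 2) - 1)²*(1 + ((-4 + 2) - 1))² = -32*(-2 - 1)²*(1 + (-2 - 1))² = -32*(-3)²*(1 - 3)² = -32*9*(-2)² = -32*9*4 = -64*18 = -1152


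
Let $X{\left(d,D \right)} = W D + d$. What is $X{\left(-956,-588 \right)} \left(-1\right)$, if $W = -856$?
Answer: $-502372$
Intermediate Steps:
$X{\left(d,D \right)} = d - 856 D$ ($X{\left(d,D \right)} = - 856 D + d = d - 856 D$)
$X{\left(-956,-588 \right)} \left(-1\right) = \left(-956 - -503328\right) \left(-1\right) = \left(-956 + 503328\right) \left(-1\right) = 502372 \left(-1\right) = -502372$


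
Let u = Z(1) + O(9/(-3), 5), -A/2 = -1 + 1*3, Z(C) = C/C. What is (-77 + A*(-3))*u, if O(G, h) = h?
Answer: -390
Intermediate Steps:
Z(C) = 1
A = -4 (A = -2*(-1 + 1*3) = -2*(-1 + 3) = -2*2 = -4)
u = 6 (u = 1 + 5 = 6)
(-77 + A*(-3))*u = (-77 - 4*(-3))*6 = (-77 + 12)*6 = -65*6 = -390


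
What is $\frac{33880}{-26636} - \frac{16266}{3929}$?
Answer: $- \frac{141593924}{26163211} \approx -5.4119$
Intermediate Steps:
$\frac{33880}{-26636} - \frac{16266}{3929} = 33880 \left(- \frac{1}{26636}\right) - \frac{16266}{3929} = - \frac{8470}{6659} - \frac{16266}{3929} = - \frac{141593924}{26163211}$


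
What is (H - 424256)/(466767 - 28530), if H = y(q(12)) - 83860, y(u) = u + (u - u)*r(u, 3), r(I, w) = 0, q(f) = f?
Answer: -56456/48693 ≈ -1.1594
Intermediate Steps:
y(u) = u (y(u) = u + (u - u)*0 = u + 0*0 = u + 0 = u)
H = -83848 (H = 12 - 83860 = -83848)
(H - 424256)/(466767 - 28530) = (-83848 - 424256)/(466767 - 28530) = -508104/438237 = -508104*1/438237 = -56456/48693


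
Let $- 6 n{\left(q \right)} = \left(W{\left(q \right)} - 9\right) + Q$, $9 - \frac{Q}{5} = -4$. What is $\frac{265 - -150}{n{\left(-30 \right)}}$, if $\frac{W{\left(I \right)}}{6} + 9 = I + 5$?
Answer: $\frac{1245}{74} \approx 16.824$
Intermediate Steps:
$Q = 65$ ($Q = 45 - -20 = 45 + 20 = 65$)
$W{\left(I \right)} = -24 + 6 I$ ($W{\left(I \right)} = -54 + 6 \left(I + 5\right) = -54 + 6 \left(5 + I\right) = -54 + \left(30 + 6 I\right) = -24 + 6 I$)
$n{\left(q \right)} = - \frac{16}{3} - q$ ($n{\left(q \right)} = - \frac{\left(\left(-24 + 6 q\right) - 9\right) + 65}{6} = - \frac{\left(-33 + 6 q\right) + 65}{6} = - \frac{32 + 6 q}{6} = - \frac{16}{3} - q$)
$\frac{265 - -150}{n{\left(-30 \right)}} = \frac{265 - -150}{- \frac{16}{3} - -30} = \frac{265 + 150}{- \frac{16}{3} + 30} = \frac{415}{\frac{74}{3}} = 415 \cdot \frac{3}{74} = \frac{1245}{74}$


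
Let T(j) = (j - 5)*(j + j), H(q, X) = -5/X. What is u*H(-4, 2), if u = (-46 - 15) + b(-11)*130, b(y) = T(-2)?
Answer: -17895/2 ≈ -8947.5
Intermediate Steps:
T(j) = 2*j*(-5 + j) (T(j) = (-5 + j)*(2*j) = 2*j*(-5 + j))
b(y) = 28 (b(y) = 2*(-2)*(-5 - 2) = 2*(-2)*(-7) = 28)
u = 3579 (u = (-46 - 15) + 28*130 = -61 + 3640 = 3579)
u*H(-4, 2) = 3579*(-5/2) = -17895/2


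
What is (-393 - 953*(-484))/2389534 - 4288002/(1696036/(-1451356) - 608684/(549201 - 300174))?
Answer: 132260640706257831460375/111435570965468078 ≈ 1.1869e+6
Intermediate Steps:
(-393 - 953*(-484))/2389534 - 4288002/(1696036/(-1451356) - 608684/(549201 - 300174)) = (-393 + 461252)*(1/2389534) - 4288002/(1696036*(-1/1451356) - 608684/249027) = 460859*(1/2389534) - 4288002/(-424009/362839 - 608684*1/249027) = 65837/341362 - 4288002/(-424009/362839 - 608684/249027) = 65837/341362 - 4288002/(-326443983119/90356707653) = 65837/341362 - 4288002*(-90356707653/326443983119) = 65837/341362 + 387449743129479306/326443983119 = 132260640706257831460375/111435570965468078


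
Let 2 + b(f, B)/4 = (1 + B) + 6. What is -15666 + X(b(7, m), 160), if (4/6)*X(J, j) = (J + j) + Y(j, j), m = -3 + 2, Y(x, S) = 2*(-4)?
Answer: -15414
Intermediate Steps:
Y(x, S) = -8
m = -1
b(f, B) = 20 + 4*B (b(f, B) = -8 + 4*((1 + B) + 6) = -8 + 4*(7 + B) = -8 + (28 + 4*B) = 20 + 4*B)
X(J, j) = -12 + 3*J/2 + 3*j/2 (X(J, j) = 3*((J + j) - 8)/2 = 3*(-8 + J + j)/2 = -12 + 3*J/2 + 3*j/2)
-15666 + X(b(7, m), 160) = -15666 + (-12 + 3*(20 + 4*(-1))/2 + (3/2)*160) = -15666 + (-12 + 3*(20 - 4)/2 + 240) = -15666 + (-12 + (3/2)*16 + 240) = -15666 + (-12 + 24 + 240) = -15666 + 252 = -15414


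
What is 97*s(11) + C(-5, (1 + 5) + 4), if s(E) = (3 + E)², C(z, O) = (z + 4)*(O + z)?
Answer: 19007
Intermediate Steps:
C(z, O) = (4 + z)*(O + z)
97*s(11) + C(-5, (1 + 5) + 4) = 97*(3 + 11)² + ((-5)² + 4*((1 + 5) + 4) + 4*(-5) + ((1 + 5) + 4)*(-5)) = 97*14² + (25 + 4*(6 + 4) - 20 + (6 + 4)*(-5)) = 97*196 + (25 + 4*10 - 20 + 10*(-5)) = 19012 + (25 + 40 - 20 - 50) = 19012 - 5 = 19007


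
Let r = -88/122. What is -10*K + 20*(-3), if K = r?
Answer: -3220/61 ≈ -52.787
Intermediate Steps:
r = -44/61 (r = -88*1/122 = -44/61 ≈ -0.72131)
K = -44/61 ≈ -0.72131
-10*K + 20*(-3) = -10*(-44/61) + 20*(-3) = 440/61 - 60 = -3220/61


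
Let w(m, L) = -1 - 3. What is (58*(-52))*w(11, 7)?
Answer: 12064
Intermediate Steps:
w(m, L) = -4
(58*(-52))*w(11, 7) = (58*(-52))*(-4) = -3016*(-4) = 12064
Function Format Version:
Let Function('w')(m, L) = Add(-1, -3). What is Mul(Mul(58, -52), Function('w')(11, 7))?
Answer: 12064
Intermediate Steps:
Function('w')(m, L) = -4
Mul(Mul(58, -52), Function('w')(11, 7)) = Mul(Mul(58, -52), -4) = Mul(-3016, -4) = 12064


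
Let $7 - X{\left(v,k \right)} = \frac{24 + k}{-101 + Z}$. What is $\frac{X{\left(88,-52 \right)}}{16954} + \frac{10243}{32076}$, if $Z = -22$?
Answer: $\frac{72744481}{227515068} \approx 0.31973$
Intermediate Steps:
$X{\left(v,k \right)} = \frac{295}{41} + \frac{k}{123}$ ($X{\left(v,k \right)} = 7 - \frac{24 + k}{-101 - 22} = 7 - \frac{24 + k}{-123} = 7 - \left(24 + k\right) \left(- \frac{1}{123}\right) = 7 - \left(- \frac{8}{41} - \frac{k}{123}\right) = 7 + \left(\frac{8}{41} + \frac{k}{123}\right) = \frac{295}{41} + \frac{k}{123}$)
$\frac{X{\left(88,-52 \right)}}{16954} + \frac{10243}{32076} = \frac{\frac{295}{41} + \frac{1}{123} \left(-52\right)}{16954} + \frac{10243}{32076} = \left(\frac{295}{41} - \frac{52}{123}\right) \frac{1}{16954} + 10243 \cdot \frac{1}{32076} = \frac{833}{123} \cdot \frac{1}{16954} + \frac{10243}{32076} = \frac{17}{42558} + \frac{10243}{32076} = \frac{72744481}{227515068}$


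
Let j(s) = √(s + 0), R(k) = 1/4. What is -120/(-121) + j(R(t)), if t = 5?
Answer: 361/242 ≈ 1.4917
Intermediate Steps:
R(k) = ¼
j(s) = √s
-120/(-121) + j(R(t)) = -120/(-121) + √(¼) = -1/121*(-120) + ½ = 120/121 + ½ = 361/242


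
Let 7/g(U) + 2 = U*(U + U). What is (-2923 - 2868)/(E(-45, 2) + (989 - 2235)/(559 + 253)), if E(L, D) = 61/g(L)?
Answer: -2351146/14321201 ≈ -0.16417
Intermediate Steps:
g(U) = 7/(-2 + 2*U²) (g(U) = 7/(-2 + U*(U + U)) = 7/(-2 + U*(2*U)) = 7/(-2 + 2*U²))
E(L, D) = -122/7 + 122*L²/7 (E(L, D) = 61/((7/(2*(-1 + L²)))) = 61*(-2/7 + 2*L²/7) = -122/7 + 122*L²/7)
(-2923 - 2868)/(E(-45, 2) + (989 - 2235)/(559 + 253)) = (-2923 - 2868)/((-122/7 + (122/7)*(-45)²) + (989 - 2235)/(559 + 253)) = -5791/((-122/7 + (122/7)*2025) - 1246/812) = -5791/((-122/7 + 247050/7) - 1246*1/812) = -5791/(246928/7 - 89/58) = -5791/14321201/406 = -5791*406/14321201 = -2351146/14321201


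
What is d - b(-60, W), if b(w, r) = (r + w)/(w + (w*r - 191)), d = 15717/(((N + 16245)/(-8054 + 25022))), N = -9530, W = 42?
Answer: 43469820018/1094545 ≈ 39715.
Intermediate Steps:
d = 266686056/6715 (d = 15717/(((-9530 + 16245)/(-8054 + 25022))) = 15717/((6715/16968)) = 15717/((6715*(1/16968))) = 15717/(6715/16968) = 15717*(16968/6715) = 266686056/6715 ≈ 39715.)
b(w, r) = (r + w)/(-191 + w + r*w) (b(w, r) = (r + w)/(w + (r*w - 191)) = (r + w)/(w + (-191 + r*w)) = (r + w)/(-191 + w + r*w))
d - b(-60, W) = 266686056/6715 - (42 - 60)/(-191 - 60 + 42*(-60)) = 266686056/6715 - (-18)/(-191 - 60 - 2520) = 266686056/6715 - (-18)/(-2771) = 266686056/6715 - (-1)*(-18)/2771 = 266686056/6715 - 1*18/2771 = 266686056/6715 - 18/2771 = 43469820018/1094545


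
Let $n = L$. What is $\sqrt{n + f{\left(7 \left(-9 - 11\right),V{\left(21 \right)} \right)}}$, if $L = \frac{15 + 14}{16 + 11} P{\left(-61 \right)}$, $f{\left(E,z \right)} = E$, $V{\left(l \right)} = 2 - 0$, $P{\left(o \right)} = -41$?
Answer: $\frac{i \sqrt{14907}}{9} \approx 13.566 i$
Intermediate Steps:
$V{\left(l \right)} = 2$ ($V{\left(l \right)} = 2 + 0 = 2$)
$L = - \frac{1189}{27}$ ($L = \frac{15 + 14}{16 + 11} \left(-41\right) = \frac{29}{27} \left(-41\right) = - \frac{1189}{27} \approx -44.037$)
$n = - \frac{1189}{27} \approx -44.037$
$\sqrt{n + f{\left(7 \left(-9 - 11\right),V{\left(21 \right)} \right)}} = \sqrt{- \frac{1189}{27} + 7 \left(-9 - 11\right)} = \sqrt{- \frac{1189}{27} + 7 \left(-20\right)} = \sqrt{- \frac{1189}{27} - 140} = \sqrt{- \frac{4969}{27}} = \frac{i \sqrt{14907}}{9}$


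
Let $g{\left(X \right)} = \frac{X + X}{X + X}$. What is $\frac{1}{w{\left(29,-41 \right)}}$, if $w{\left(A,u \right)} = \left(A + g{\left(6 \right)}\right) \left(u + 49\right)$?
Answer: $\frac{1}{240} \approx 0.0041667$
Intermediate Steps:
$g{\left(X \right)} = 1$ ($g{\left(X \right)} = \frac{2 X}{2 X} = 2 X \frac{1}{2 X} = 1$)
$w{\left(A,u \right)} = \left(1 + A\right) \left(49 + u\right)$ ($w{\left(A,u \right)} = \left(A + 1\right) \left(u + 49\right) = \left(1 + A\right) \left(49 + u\right)$)
$\frac{1}{w{\left(29,-41 \right)}} = \frac{1}{49 - 41 + 49 \cdot 29 + 29 \left(-41\right)} = \frac{1}{49 - 41 + 1421 - 1189} = \frac{1}{240}$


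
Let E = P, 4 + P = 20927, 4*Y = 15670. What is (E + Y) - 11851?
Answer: 25979/2 ≈ 12990.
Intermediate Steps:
Y = 7835/2 (Y = (¼)*15670 = 7835/2 ≈ 3917.5)
P = 20923 (P = -4 + 20927 = 20923)
E = 20923
(E + Y) - 11851 = (20923 + 7835/2) - 11851 = 49681/2 - 11851 = 25979/2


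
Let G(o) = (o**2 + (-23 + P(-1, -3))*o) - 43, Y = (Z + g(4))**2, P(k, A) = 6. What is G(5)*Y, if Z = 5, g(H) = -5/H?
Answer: -23175/16 ≈ -1448.4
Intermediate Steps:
Y = 225/16 (Y = (5 - 5/4)**2 = (15/4)**2 = 225/16 ≈ 14.063)
G(o) = -43 + o**2 - 17*o (G(o) = (o**2 + (-23 + 6)*o) - 43 = (o**2 - 17*o) - 43 = -43 + o**2 - 17*o)
G(5)*Y = (-43 + 5**2 - 17*5)*(225/16) = (-43 + 25 - 85)*(225/16) = -103*225/16 = -23175/16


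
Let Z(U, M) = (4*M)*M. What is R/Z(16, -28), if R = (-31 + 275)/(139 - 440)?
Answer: -61/235984 ≈ -0.00025849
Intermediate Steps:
Z(U, M) = 4*M²
R = -244/301 (R = 244/(-301) = 244*(-1/301) = -244/301 ≈ -0.81063)
R/Z(16, -28) = -244/(301*(4*(-28)²)) = -244/(301*(4*784)) = -244/301/3136 = -244/301*1/3136 = -61/235984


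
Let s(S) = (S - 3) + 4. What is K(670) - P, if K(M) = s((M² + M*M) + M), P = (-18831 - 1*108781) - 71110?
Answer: 1097193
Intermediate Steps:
P = -198722 (P = (-18831 - 108781) - 71110 = -127612 - 71110 = -198722)
s(S) = 1 + S (s(S) = (-3 + S) + 4 = 1 + S)
K(M) = 1 + M + 2*M² (K(M) = 1 + ((M² + M*M) + M) = 1 + ((M² + M²) + M) = 1 + (2*M² + M) = 1 + (M + 2*M²) = 1 + M + 2*M²)
K(670) - P = (1 + 670*(1 + 2*670)) - 1*(-198722) = (1 + 670*(1 + 1340)) + 198722 = (1 + 670*1341) + 198722 = (1 + 898470) + 198722 = 898471 + 198722 = 1097193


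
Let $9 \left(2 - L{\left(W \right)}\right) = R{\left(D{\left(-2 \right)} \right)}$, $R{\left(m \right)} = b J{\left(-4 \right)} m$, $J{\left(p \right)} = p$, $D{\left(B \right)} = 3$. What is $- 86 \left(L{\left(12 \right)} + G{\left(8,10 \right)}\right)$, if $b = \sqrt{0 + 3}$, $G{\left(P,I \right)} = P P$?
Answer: $-5676 - \frac{344 \sqrt{3}}{3} \approx -5874.6$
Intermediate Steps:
$G{\left(P,I \right)} = P^{2}$
$b = \sqrt{3} \approx 1.732$
$R{\left(m \right)} = - 4 m \sqrt{3}$ ($R{\left(m \right)} = \sqrt{3} \left(-4\right) m = - 4 \sqrt{3} m = - 4 m \sqrt{3}$)
$L{\left(W \right)} = 2 + \frac{4 \sqrt{3}}{3}$ ($L{\left(W \right)} = 2 - \frac{\left(-4\right) 3 \sqrt{3}}{9} = 2 - \frac{\left(-12\right) \sqrt{3}}{9} = 2 + \frac{4 \sqrt{3}}{3}$)
$- 86 \left(L{\left(12 \right)} + G{\left(8,10 \right)}\right) = - 86 \left(\left(2 + \frac{4 \sqrt{3}}{3}\right) + 8^{2}\right) = - 86 \left(\left(2 + \frac{4 \sqrt{3}}{3}\right) + 64\right) = - 86 \left(66 + \frac{4 \sqrt{3}}{3}\right) = -5676 - \frac{344 \sqrt{3}}{3}$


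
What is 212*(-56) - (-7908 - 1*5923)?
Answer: 1959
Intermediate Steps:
212*(-56) - (-7908 - 1*5923) = -11872 - (-7908 - 5923) = -11872 - 1*(-13831) = -11872 + 13831 = 1959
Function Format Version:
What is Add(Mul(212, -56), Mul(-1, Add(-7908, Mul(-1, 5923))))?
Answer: 1959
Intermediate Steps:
Add(Mul(212, -56), Mul(-1, Add(-7908, Mul(-1, 5923)))) = Add(-11872, Mul(-1, Add(-7908, -5923))) = Add(-11872, Mul(-1, -13831)) = Add(-11872, 13831) = 1959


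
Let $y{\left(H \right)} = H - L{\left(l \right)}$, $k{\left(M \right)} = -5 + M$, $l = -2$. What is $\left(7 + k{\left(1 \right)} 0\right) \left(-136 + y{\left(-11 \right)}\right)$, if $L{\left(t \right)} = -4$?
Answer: $-1001$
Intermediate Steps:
$y{\left(H \right)} = 4 + H$ ($y{\left(H \right)} = H - -4 = H + 4 = 4 + H$)
$\left(7 + k{\left(1 \right)} 0\right) \left(-136 + y{\left(-11 \right)}\right) = \left(7 + \left(-5 + 1\right) 0\right) \left(-136 + \left(4 - 11\right)\right) = \left(7 - 0\right) \left(-136 - 7\right) = \left(7 + 0\right) \left(-143\right) = 7 \left(-143\right) = -1001$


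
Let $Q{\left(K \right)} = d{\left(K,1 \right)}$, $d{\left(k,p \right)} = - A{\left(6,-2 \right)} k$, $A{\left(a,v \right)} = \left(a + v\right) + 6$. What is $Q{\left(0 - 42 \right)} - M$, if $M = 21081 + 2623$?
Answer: $-23284$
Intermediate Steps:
$A{\left(a,v \right)} = 6 + a + v$
$d{\left(k,p \right)} = - 10 k$ ($d{\left(k,p \right)} = - (6 + 6 - 2) k = \left(-1\right) 10 k = - 10 k$)
$Q{\left(K \right)} = - 10 K$
$M = 23704$
$Q{\left(0 - 42 \right)} - M = - 10 \left(0 - 42\right) - 23704 = \left(-10\right) \left(-42\right) - 23704 = 420 - 23704 = -23284$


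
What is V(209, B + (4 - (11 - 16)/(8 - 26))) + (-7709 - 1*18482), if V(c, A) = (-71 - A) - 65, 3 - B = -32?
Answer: -474583/18 ≈ -26366.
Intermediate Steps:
B = 35 (B = 3 - 1*(-32) = 3 + 32 = 35)
V(c, A) = -136 - A
V(209, B + (4 - (11 - 16)/(8 - 26))) + (-7709 - 1*18482) = (-136 - (35 + (4 - (11 - 16)/(8 - 26)))) + (-7709 - 1*18482) = (-136 - (35 + (4 - (-5)/(-18)))) + (-7709 - 18482) = (-136 - (35 + (4 - (-5)*(-1)/18))) - 26191 = (-136 - (35 + (4 - 1*5/18))) - 26191 = (-136 - (35 + (4 - 5/18))) - 26191 = (-136 - (35 + 67/18)) - 26191 = (-136 - 1*697/18) - 26191 = (-136 - 697/18) - 26191 = -3145/18 - 26191 = -474583/18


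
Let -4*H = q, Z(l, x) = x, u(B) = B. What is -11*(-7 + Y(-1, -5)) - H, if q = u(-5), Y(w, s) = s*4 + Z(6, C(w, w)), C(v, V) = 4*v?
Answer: 1359/4 ≈ 339.75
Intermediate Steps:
Y(w, s) = 4*s + 4*w (Y(w, s) = s*4 + 4*w = 4*s + 4*w)
q = -5
H = 5/4 (H = -¼*(-5) = 5/4 ≈ 1.2500)
-11*(-7 + Y(-1, -5)) - H = -11*(-7 + (4*(-5) + 4*(-1))) - 1*5/4 = -11*(-7 + (-20 - 4)) - 5/4 = -11*(-7 - 24) - 5/4 = -11*(-31) - 5/4 = 341 - 5/4 = 1359/4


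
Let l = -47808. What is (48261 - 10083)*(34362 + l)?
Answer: -513341388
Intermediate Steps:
(48261 - 10083)*(34362 + l) = (48261 - 10083)*(34362 - 47808) = 38178*(-13446) = -513341388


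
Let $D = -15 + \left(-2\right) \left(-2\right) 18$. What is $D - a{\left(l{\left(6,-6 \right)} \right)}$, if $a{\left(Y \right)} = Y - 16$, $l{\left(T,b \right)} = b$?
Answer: $79$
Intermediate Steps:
$a{\left(Y \right)} = -16 + Y$ ($a{\left(Y \right)} = Y - 16 = -16 + Y$)
$D = 57$ ($D = -15 + 4 \cdot 18 = -15 + 72 = 57$)
$D - a{\left(l{\left(6,-6 \right)} \right)} = 57 - \left(-16 - 6\right) = 57 - -22 = 57 + 22 = 79$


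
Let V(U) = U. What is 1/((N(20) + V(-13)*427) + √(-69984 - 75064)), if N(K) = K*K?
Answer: -5151/26677849 - 2*I*√36262/26677849 ≈ -0.00019308 - 1.4276e-5*I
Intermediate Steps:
N(K) = K²
1/((N(20) + V(-13)*427) + √(-69984 - 75064)) = 1/((20² - 13*427) + √(-69984 - 75064)) = 1/((400 - 5551) + √(-145048)) = 1/(-5151 + 2*I*√36262)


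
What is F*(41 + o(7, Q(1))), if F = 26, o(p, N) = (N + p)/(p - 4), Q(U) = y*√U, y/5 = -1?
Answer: 3250/3 ≈ 1083.3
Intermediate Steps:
y = -5 (y = 5*(-1) = -5)
Q(U) = -5*√U
o(p, N) = (N + p)/(-4 + p)
F*(41 + o(7, Q(1))) = 26*(41 + (-5*√1 + 7)/(-4 + 7)) = 26*(41 + (-5*1 + 7)/3) = 26*(41 + (-5 + 7)/3) = 26*(41 + (⅓)*2) = 26*(41 + ⅔) = 26*(125/3) = 3250/3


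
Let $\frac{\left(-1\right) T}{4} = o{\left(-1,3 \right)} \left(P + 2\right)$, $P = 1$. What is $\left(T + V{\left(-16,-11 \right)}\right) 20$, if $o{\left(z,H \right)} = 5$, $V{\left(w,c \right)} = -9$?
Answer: $-1380$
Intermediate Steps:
$T = -60$ ($T = - 4 \cdot 5 \left(1 + 2\right) = - 4 \cdot 5 \cdot 3 = \left(-4\right) 15 = -60$)
$\left(T + V{\left(-16,-11 \right)}\right) 20 = \left(-60 - 9\right) 20 = \left(-69\right) 20 = -1380$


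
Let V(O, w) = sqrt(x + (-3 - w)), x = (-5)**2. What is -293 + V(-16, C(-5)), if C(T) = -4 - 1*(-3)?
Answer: -293 + sqrt(23) ≈ -288.20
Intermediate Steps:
x = 25
C(T) = -1 (C(T) = -4 + 3 = -1)
V(O, w) = sqrt(22 - w) (V(O, w) = sqrt(25 + (-3 - w)) = sqrt(22 - w))
-293 + V(-16, C(-5)) = -293 + sqrt(22 - 1*(-1)) = -293 + sqrt(22 + 1) = -293 + sqrt(23)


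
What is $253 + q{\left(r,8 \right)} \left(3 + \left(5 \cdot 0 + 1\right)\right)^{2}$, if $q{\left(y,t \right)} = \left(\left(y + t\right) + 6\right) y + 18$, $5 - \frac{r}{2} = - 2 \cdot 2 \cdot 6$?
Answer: $67357$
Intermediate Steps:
$r = 58$ ($r = 10 - 2 \left(- 2 \cdot 2 \cdot 6\right) = 10 - 2 \left(\left(-2\right) 12\right) = 10 - -48 = 10 + 48 = 58$)
$q{\left(y,t \right)} = 18 + y \left(6 + t + y\right)$ ($q{\left(y,t \right)} = \left(\left(t + y\right) + 6\right) y + 18 = \left(6 + t + y\right) y + 18 = y \left(6 + t + y\right) + 18 = 18 + y \left(6 + t + y\right)$)
$253 + q{\left(r,8 \right)} \left(3 + \left(5 \cdot 0 + 1\right)\right)^{2} = 253 + \left(18 + 58^{2} + 6 \cdot 58 + 8 \cdot 58\right) \left(3 + \left(5 \cdot 0 + 1\right)\right)^{2} = 253 + \left(18 + 3364 + 348 + 464\right) \left(3 + \left(0 + 1\right)\right)^{2} = 253 + 4194 \left(3 + 1\right)^{2} = 253 + 4194 \cdot 4^{2} = 253 + 4194 \cdot 16 = 253 + 67104 = 67357$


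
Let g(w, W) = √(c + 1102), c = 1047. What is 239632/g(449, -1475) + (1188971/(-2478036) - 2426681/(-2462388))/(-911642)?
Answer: -128570623157/231780652377643644 + 239632*√2149/2149 ≈ 5169.2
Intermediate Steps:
g(w, W) = √2149 (g(w, W) = √(1047 + 1102) = √2149)
239632/g(449, -1475) + (1188971/(-2478036) - 2426681/(-2462388))/(-911642) = 239632/(√2149) + (1188971/(-2478036) - 2426681/(-2462388))/(-911642) = 239632*(√2149/2149) + (1188971*(-1/2478036) - 2426681*(-1/2462388))*(-1/911642) = 239632*√2149/2149 + (-1188971/2478036 + 2426681/2462388)*(-1/911642) = 239632*√2149/2149 + (128570623157/254245254582)*(-1/911642) = 239632*√2149/2149 - 128570623157/231780652377643644 = -128570623157/231780652377643644 + 239632*√2149/2149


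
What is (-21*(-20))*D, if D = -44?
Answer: -18480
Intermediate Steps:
(-21*(-20))*D = -21*(-20)*(-44) = 420*(-44) = -18480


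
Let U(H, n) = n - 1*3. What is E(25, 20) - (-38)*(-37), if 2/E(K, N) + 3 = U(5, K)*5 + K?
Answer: -92795/66 ≈ -1406.0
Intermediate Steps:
U(H, n) = -3 + n (U(H, n) = n - 3 = -3 + n)
E(K, N) = 2/(-18 + 6*K) (E(K, N) = 2/(-3 + ((-3 + K)*5 + K)) = 2/(-3 + ((-15 + 5*K) + K)) = 2/(-3 + (-15 + 6*K)) = 2/(-18 + 6*K))
E(25, 20) - (-38)*(-37) = 1/(3*(-3 + 25)) - (-38)*(-37) = (⅓)/22 - 1*1406 = (⅓)*(1/22) - 1406 = 1/66 - 1406 = -92795/66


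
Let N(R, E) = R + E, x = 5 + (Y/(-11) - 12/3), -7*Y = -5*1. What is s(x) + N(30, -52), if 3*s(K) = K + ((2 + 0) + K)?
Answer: -4784/231 ≈ -20.710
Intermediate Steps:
Y = 5/7 (Y = -(-5)/7 = -⅐*(-5) = 5/7 ≈ 0.71429)
x = 72/77 (x = 5 + ((5/7)/(-11) - 12/3) = 5 + ((5/7)*(-1/11) - 12*⅓) = 5 + (-5/77 - 4) = 5 - 313/77 = 72/77 ≈ 0.93507)
s(K) = ⅔ + 2*K/3 (s(K) = (K + ((2 + 0) + K))/3 = (K + (2 + K))/3 = (2 + 2*K)/3 = ⅔ + 2*K/3)
N(R, E) = E + R
s(x) + N(30, -52) = (⅔ + (⅔)*(72/77)) + (-52 + 30) = (⅔ + 48/77) - 22 = 298/231 - 22 = -4784/231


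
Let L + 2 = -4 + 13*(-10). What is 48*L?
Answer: -6528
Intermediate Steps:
L = -136 (L = -2 + (-4 + 13*(-10)) = -2 + (-4 - 130) = -2 - 134 = -136)
48*L = 48*(-136) = -6528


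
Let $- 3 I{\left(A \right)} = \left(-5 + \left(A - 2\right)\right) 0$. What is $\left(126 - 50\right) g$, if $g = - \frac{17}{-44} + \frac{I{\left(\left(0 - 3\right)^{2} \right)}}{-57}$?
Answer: $\frac{323}{11} \approx 29.364$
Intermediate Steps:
$I{\left(A \right)} = 0$ ($I{\left(A \right)} = - \frac{\left(-5 + \left(A - 2\right)\right) 0}{3} = - \frac{\left(-5 + \left(-2 + A\right)\right) 0}{3} = - \frac{\left(-7 + A\right) 0}{3} = \left(- \frac{1}{3}\right) 0 = 0$)
$g = \frac{17}{44}$ ($g = - \frac{17}{-44} + \frac{0}{-57} = \left(-17\right) \left(- \frac{1}{44}\right) + 0 \left(- \frac{1}{57}\right) = \frac{17}{44} + 0 = \frac{17}{44} \approx 0.38636$)
$\left(126 - 50\right) g = \left(126 - 50\right) \frac{17}{44} = 76 \cdot \frac{17}{44} = \frac{323}{11}$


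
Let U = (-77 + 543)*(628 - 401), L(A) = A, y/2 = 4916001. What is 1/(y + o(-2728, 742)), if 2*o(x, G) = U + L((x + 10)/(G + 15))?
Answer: 757/7482862642 ≈ 1.0116e-7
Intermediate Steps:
y = 9832002 (y = 2*4916001 = 9832002)
U = 105782 (U = 466*227 = 105782)
o(x, G) = 52891 + (10 + x)/(2*(15 + G)) (o(x, G) = (105782 + (x + 10)/(G + 15))/2 = (105782 + (10 + x)/(15 + G))/2 = 52891 + (10 + x)/(2*(15 + G)))
1/(y + o(-2728, 742)) = 1/(9832002 + (1586740 - 2728 + 105782*742)/(2*(15 + 742))) = 1/(9832002 + (½)*(1586740 - 2728 + 78490244)/757) = 1/(9832002 + (½)*(1/757)*80074256) = 1/(9832002 + 40037128/757) = 1/(7482862642/757) = 757/7482862642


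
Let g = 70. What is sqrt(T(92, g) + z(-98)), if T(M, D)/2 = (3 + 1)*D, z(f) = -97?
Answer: sqrt(463) ≈ 21.517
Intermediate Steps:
T(M, D) = 8*D (T(M, D) = 2*((3 + 1)*D) = 2*(4*D) = 8*D)
sqrt(T(92, g) + z(-98)) = sqrt(8*70 - 97) = sqrt(560 - 97) = sqrt(463)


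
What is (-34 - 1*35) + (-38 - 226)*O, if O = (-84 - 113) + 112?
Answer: 22371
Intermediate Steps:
O = -85 (O = -197 + 112 = -85)
(-34 - 1*35) + (-38 - 226)*O = (-34 - 1*35) + (-38 - 226)*(-85) = (-34 - 35) - 264*(-85) = -69 + 22440 = 22371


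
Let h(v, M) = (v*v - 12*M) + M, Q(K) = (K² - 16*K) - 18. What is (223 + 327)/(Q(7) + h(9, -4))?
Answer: 25/2 ≈ 12.500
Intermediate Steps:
Q(K) = -18 + K² - 16*K
h(v, M) = v² - 11*M (h(v, M) = (v² - 12*M) + M = v² - 11*M)
(223 + 327)/(Q(7) + h(9, -4)) = (223 + 327)/((-18 + 7² - 16*7) + (9² - 11*(-4))) = 550/((-18 + 49 - 112) + (81 + 44)) = 550/(-81 + 125) = 550/44 = 550*(1/44) = 25/2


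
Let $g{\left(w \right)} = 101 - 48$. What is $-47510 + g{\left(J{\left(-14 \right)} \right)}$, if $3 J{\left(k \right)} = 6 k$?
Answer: $-47457$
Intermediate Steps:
$J{\left(k \right)} = 2 k$ ($J{\left(k \right)} = \frac{6 k}{3} = 2 k$)
$g{\left(w \right)} = 53$ ($g{\left(w \right)} = 101 - 48 = 53$)
$-47510 + g{\left(J{\left(-14 \right)} \right)} = -47510 + 53 = -47457$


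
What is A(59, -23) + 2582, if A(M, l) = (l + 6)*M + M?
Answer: 1638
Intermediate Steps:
A(M, l) = M + M*(6 + l) (A(M, l) = (6 + l)*M + M = M*(6 + l) + M = M + M*(6 + l))
A(59, -23) + 2582 = 59*(7 - 23) + 2582 = 59*(-16) + 2582 = -944 + 2582 = 1638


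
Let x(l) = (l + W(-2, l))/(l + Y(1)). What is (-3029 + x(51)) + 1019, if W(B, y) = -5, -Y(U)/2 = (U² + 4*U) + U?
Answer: -78344/39 ≈ -2008.8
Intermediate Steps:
Y(U) = -10*U - 2*U² (Y(U) = -2*((U² + 4*U) + U) = -2*(U² + 5*U) = -10*U - 2*U²)
x(l) = (-5 + l)/(-12 + l) (x(l) = (l - 5)/(l - 2*1*(5 + 1)) = (-5 + l)/(l - 2*1*6) = (-5 + l)/(l - 12) = (-5 + l)/(-12 + l))
(-3029 + x(51)) + 1019 = (-3029 + (-5 + 51)/(-12 + 51)) + 1019 = (-3029 + 46/39) + 1019 = -118085/39 + 1019 = -78344/39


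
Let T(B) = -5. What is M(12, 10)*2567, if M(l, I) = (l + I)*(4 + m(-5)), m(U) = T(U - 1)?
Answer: -56474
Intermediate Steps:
m(U) = -5
M(l, I) = -I - l (M(l, I) = (l + I)*(4 - 5) = (I + l)*(-1) = -I - l)
M(12, 10)*2567 = (-1*10 - 1*12)*2567 = (-10 - 12)*2567 = -22*2567 = -56474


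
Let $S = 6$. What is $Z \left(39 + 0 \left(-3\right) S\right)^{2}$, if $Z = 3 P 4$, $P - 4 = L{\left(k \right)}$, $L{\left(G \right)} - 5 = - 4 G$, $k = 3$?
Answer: $-54756$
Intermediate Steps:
$L{\left(G \right)} = 5 - 4 G$
$P = -3$ ($P = 4 + \left(5 - 12\right) = 4 - 7 = -3$)
$Z = -36$ ($Z = 3 \left(-3\right) 4 = \left(-9\right) 4 = -36$)
$Z \left(39 + 0 \left(-3\right) S\right)^{2} = - 36 \left(39 + 0 \left(-3\right) 6\right)^{2} = - 36 \left(39 + 0 \cdot 6\right)^{2} = - 36 \left(39 + 0\right)^{2} = - 36 \cdot 39^{2} = \left(-36\right) 1521 = -54756$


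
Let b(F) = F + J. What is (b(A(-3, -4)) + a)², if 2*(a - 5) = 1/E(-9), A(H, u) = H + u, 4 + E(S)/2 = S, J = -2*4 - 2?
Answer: 390625/2704 ≈ 144.46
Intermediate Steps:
J = -10 (J = -8 - 2 = -10)
E(S) = -8 + 2*S
b(F) = -10 + F (b(F) = F - 10 = -10 + F)
a = 259/52 (a = 5 + 1/(2*(-8 + 2*(-9))) = 5 + 1/(2*(-8 - 18)) = 5 + (½)/(-26) = 5 + (½)*(-1/26) = 5 - 1/52 = 259/52 ≈ 4.9808)
(b(A(-3, -4)) + a)² = ((-10 + (-3 - 4)) + 259/52)² = ((-10 - 7) + 259/52)² = (-17 + 259/52)² = (-625/52)² = 390625/2704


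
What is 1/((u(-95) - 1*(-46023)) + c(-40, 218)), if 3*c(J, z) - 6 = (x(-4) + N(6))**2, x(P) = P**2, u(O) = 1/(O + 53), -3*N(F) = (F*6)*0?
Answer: 42/1936633 ≈ 2.1687e-5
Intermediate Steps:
N(F) = 0 (N(F) = -F*6*0/3 = -6*F*0/3 = -1/3*0 = 0)
u(O) = 1/(53 + O)
c(J, z) = 262/3 (c(J, z) = 2 + ((-4)**2 + 0)**2/3 = 2 + (16 + 0)**2/3 = 2 + (1/3)*16**2 = 2 + (1/3)*256 = 2 + 256/3 = 262/3)
1/((u(-95) - 1*(-46023)) + c(-40, 218)) = 1/((1/(53 - 95) - 1*(-46023)) + 262/3) = 1/((1/(-42) + 46023) + 262/3) = 1/((-1/42 + 46023) + 262/3) = 1/(1932965/42 + 262/3) = 1/(1936633/42) = 42/1936633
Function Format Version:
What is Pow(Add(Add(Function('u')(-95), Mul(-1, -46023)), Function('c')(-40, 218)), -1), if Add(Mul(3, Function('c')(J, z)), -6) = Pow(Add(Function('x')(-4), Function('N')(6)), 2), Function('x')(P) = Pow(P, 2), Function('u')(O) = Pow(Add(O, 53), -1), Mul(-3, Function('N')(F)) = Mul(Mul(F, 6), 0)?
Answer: Rational(42, 1936633) ≈ 2.1687e-5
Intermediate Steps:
Function('N')(F) = 0 (Function('N')(F) = Mul(Rational(-1, 3), Mul(Mul(F, 6), 0)) = Mul(Rational(-1, 3), Mul(Mul(6, F), 0)) = Mul(Rational(-1, 3), 0) = 0)
Function('u')(O) = Pow(Add(53, O), -1)
Function('c')(J, z) = Rational(262, 3) (Function('c')(J, z) = Add(2, Mul(Rational(1, 3), Pow(Add(Pow(-4, 2), 0), 2))) = Add(2, Mul(Rational(1, 3), Pow(Add(16, 0), 2))) = Add(2, Mul(Rational(1, 3), Pow(16, 2))) = Add(2, Mul(Rational(1, 3), 256)) = Add(2, Rational(256, 3)) = Rational(262, 3))
Pow(Add(Add(Function('u')(-95), Mul(-1, -46023)), Function('c')(-40, 218)), -1) = Pow(Add(Add(Pow(Add(53, -95), -1), Mul(-1, -46023)), Rational(262, 3)), -1) = Pow(Add(Add(Pow(-42, -1), 46023), Rational(262, 3)), -1) = Pow(Add(Add(Rational(-1, 42), 46023), Rational(262, 3)), -1) = Pow(Add(Rational(1932965, 42), Rational(262, 3)), -1) = Pow(Rational(1936633, 42), -1) = Rational(42, 1936633)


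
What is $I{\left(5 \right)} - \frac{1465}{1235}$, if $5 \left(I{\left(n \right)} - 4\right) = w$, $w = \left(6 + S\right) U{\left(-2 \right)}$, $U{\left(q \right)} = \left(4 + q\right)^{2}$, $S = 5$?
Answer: $\frac{14343}{1235} \approx 11.614$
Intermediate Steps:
$w = 44$ ($w = \left(6 + 5\right) \left(4 - 2\right)^{2} = 11 \cdot 2^{2} = 11 \cdot 4 = 44$)
$I{\left(n \right)} = \frac{64}{5}$ ($I{\left(n \right)} = 4 + \frac{1}{5} \cdot 44 = 4 + \frac{44}{5} = \frac{64}{5}$)
$I{\left(5 \right)} - \frac{1465}{1235} = \frac{64}{5} - \frac{1465}{1235} = \frac{64}{5} - \frac{293}{247} = \frac{14343}{1235}$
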